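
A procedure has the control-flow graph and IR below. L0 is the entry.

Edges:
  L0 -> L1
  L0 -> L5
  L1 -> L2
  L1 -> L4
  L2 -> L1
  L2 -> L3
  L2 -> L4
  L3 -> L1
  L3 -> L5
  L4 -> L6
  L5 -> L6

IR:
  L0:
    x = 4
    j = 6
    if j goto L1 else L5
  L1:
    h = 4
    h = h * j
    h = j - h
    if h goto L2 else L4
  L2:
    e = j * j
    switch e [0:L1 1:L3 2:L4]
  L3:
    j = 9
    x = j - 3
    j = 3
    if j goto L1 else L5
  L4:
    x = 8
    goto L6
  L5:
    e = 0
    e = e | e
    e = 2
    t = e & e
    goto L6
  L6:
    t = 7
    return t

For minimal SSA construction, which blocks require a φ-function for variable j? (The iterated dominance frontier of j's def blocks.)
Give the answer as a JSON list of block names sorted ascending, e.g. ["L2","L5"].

Answer: ["L1", "L5", "L6"]

Working:
idom tree: L1←L0 L2←L1 L3←L2 L4←L1 L5←L0 L6←L0
Dom∩ at merges:
  L1: preds {L0,L2,L3}: {L0} ∩ {L0,L1,L2} ∩ {L0,L1,L2,L3} = {L0}; idom=L0
  L4: preds {L1,L2}: {L0,L1} ∩ {L0,L1,L2} = {L0,L1}; idom=L1
  L5: preds {L0,L3}: {L0} ∩ {L0,L1,L2,L3} = {L0}; idom=L0
  L6: preds {L4,L5}: {L0,L1,L4} ∩ {L0,L5} = {L0}; idom=L0

DF walk-up:
  join L1 pred L0: · stop@L0
  join L1 pred L2: L2→L1 stop@L0
  join L1 pred L3: L3→L2→L1 stop@L0
  join L4 pred L1: · stop@L1
  join L4 pred L2: L2 stop@L1
  join L5 pred L0: · stop@L0
  join L5 pred L3: L3→L2→L1 stop@L0
  join L6 pred L4: L4→L1 stop@L0
  join L6 pred L5: L5 stop@L0
  L0 → ∅
  L1 → {L1,L5,L6}
  L2 → {L1,L4,L5}
  L3 → {L1,L5}
  L4 → {L6}
  L5 → {L6}
  L6 → ∅

φ for j: defs {L0,L3}
  DF⁺ = {L1,L5,L6}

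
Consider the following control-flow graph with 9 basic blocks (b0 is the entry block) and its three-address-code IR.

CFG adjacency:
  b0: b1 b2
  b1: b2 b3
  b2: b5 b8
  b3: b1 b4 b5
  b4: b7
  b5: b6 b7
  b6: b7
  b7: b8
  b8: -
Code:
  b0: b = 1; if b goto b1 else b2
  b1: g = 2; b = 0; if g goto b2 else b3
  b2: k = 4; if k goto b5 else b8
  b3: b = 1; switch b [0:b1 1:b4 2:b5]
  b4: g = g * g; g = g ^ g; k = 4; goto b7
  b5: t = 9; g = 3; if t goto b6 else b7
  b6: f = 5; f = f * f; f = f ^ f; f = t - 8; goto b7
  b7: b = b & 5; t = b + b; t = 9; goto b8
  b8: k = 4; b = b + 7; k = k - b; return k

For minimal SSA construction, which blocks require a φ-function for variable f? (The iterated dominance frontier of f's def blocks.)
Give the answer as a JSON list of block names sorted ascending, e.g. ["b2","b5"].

Answer: ["b7", "b8"]

Analysis:
idom tree: b1←b0 b2←b0 b3←b1 b4←b3 b5←b0 b6←b5 b7←b0 b8←b0
Dom∩ at merges:
  b1: preds {b0,b3}: {b0} ∩ {b0,b1,b3} = {b0}; idom=b0
  b2: preds {b0,b1}: {b0} ∩ {b0,b1} = {b0}; idom=b0
  b5: preds {b2,b3}: {b0,b2} ∩ {b0,b1,b3} = {b0}; idom=b0
  b7: preds {b4,b5,b6}: {b0,b1,b3,b4} ∩ {b0,b5} ∩ {b0,b5,b6} = {b0}; idom=b0
  b8: preds {b2,b7}: {b0,b2} ∩ {b0,b7} = {b0}; idom=b0

DF derivation:
  b1←b0: walk · to b0
  b1←b3: walk b3→b1 to b0
  b2←b0: walk · to b0
  b2←b1: walk b1 to b0
  b5←b2: walk b2 to b0
  b5←b3: walk b3→b1 to b0
  b7←b4: walk b4→b3→b1 to b0
  b7←b5: walk b5 to b0
  b7←b6: walk b6→b5 to b0
  b8←b2: walk b2 to b0
  b8←b7: walk b7 to b0
  b0 → ∅
  b1 → {b1,b2,b5,b7}
  b2 → {b5,b8}
  b3 → {b1,b5,b7}
  b4 → {b7}
  b5 → {b7}
  b6 → {b7}
  b7 → {b8}
  b8 → ∅

φ for f: defs {b6}
  DF⁺ = {b7,b8}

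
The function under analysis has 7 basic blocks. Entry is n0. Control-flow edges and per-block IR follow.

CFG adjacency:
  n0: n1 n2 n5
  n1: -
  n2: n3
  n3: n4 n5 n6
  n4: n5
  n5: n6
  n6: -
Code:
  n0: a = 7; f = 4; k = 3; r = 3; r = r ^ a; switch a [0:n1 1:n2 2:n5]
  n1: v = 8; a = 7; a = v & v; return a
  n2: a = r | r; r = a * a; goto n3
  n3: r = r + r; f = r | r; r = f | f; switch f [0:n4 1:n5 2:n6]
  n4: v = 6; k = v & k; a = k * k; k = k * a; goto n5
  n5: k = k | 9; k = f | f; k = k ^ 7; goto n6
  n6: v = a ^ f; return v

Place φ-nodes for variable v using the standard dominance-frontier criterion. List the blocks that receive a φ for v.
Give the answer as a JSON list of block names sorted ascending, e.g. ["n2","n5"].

idom tree: n1←n0 n2←n0 n3←n2 n4←n3 n5←n0 n6←n0
Join-block Dom:
  n5: preds {n0,n3,n4}: {n0} ∩ {n0,n2,n3} ∩ {n0,n2,n3,n4} = {n0}; idom=n0
  n6: preds {n3,n5}: {n0,n2,n3} ∩ {n0,n5} = {n0}; idom=n0

DF walk-up:
  join n5 pred n0: · stop@n0
  join n5 pred n3: n3→n2 stop@n0
  join n5 pred n4: n4→n3→n2 stop@n0
  join n6 pred n3: n3→n2 stop@n0
  join n6 pred n5: n5 stop@n0
  n0 → ∅
  n1 → ∅
  n2 → {n5,n6}
  n3 → {n5,n6}
  n4 → {n5}
  n5 → {n6}
  n6 → ∅

φ for v: defs {n1,n4,n6}
  DF⁺ = {n5,n6}

Answer: ["n5", "n6"]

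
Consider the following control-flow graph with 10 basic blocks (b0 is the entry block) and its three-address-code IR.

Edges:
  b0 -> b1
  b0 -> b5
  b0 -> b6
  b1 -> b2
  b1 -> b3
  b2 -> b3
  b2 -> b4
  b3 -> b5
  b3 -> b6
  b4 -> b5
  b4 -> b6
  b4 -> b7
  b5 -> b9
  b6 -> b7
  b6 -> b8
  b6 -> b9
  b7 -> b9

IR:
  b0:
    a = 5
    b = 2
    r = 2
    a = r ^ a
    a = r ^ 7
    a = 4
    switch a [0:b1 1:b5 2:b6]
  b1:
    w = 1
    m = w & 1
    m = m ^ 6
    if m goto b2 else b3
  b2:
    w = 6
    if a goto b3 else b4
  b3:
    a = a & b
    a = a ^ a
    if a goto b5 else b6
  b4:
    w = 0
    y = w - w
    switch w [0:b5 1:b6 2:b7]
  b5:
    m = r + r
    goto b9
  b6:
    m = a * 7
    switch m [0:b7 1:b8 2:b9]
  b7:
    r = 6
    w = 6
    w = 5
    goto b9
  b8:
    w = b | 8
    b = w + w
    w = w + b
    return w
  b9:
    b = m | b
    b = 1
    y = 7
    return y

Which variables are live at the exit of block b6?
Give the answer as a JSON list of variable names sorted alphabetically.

Answer: ["b", "m"]

Derivation:
def/use:
  b0 def {a,b,r} use ∅
  b1 def {m,w} use ∅
  b2 def {w} use {a}
  b3 def {a} use {a,b}
  b4 def {w,y} use ∅
  b5 def {m} use {r}
  b6 def {m} use {a}
  b7 def {r,w} use ∅
  b8 def {b,w} use {b}
  b9 def {b,y} use {b,m}

Backward fixpoint:
  b0: in=∅ out={a,b,r}
  b1: in={a,b,r} out={a,b,m,r}
  b2: in={a,b,m,r} out={a,b,m,r}
  b3: in={a,b,r} out={a,b,r}
  b4: in={a,b,m,r} out={a,b,m,r}
  b5: in={b,r} out={b,m}
  b6: in={a,b} out={b,m}
  b7: in={b,m} out={b,m}
  b8: in={b} out=∅
  b9: in={b,m} out=∅

live-out(b6) = ["b", "m"]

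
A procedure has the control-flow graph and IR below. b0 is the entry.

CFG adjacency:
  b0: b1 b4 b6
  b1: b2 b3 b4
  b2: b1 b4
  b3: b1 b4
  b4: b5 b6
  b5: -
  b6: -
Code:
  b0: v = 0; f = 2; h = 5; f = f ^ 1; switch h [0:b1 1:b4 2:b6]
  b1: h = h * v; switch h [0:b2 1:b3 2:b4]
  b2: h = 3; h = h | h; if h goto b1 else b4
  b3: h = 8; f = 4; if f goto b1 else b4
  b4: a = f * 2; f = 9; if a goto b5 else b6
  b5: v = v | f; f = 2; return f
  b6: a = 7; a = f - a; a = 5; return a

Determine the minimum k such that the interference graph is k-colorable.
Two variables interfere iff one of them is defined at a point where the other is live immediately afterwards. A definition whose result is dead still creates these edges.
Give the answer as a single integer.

Per-block:
  b0: {f,h,v} / ∅
  b1: {h} / {h,v}
  b2: {h} / ∅
  b3: {f,h} / ∅
  b4: {a,f} / {f}
  b5: {f,v} / {f,v}
  b6: {a} / {f}

Liveness:
  live b0: ∅→{f,h,v}
  live b1: {f,h,v}→{f,v}
  live b2: {f,v}→{f,h,v}
  live b3: {v}→{f,h,v}
  live b4: {f,v}→{f,v}
  live b5: {f,v}→∅
  live b6: {f}→∅

Interfere edges:
  a — {f,v}
  f — {a,h,v}
  h — {f,v}
  v — {a,f,h}

Colouring:
  {a,f,v} pairwise interfere (3-clique) ⇒ χ ≥ 3
  3-colouring: r0={f}  r1={v}  r2={a,h}
  χ = 3

Answer: 3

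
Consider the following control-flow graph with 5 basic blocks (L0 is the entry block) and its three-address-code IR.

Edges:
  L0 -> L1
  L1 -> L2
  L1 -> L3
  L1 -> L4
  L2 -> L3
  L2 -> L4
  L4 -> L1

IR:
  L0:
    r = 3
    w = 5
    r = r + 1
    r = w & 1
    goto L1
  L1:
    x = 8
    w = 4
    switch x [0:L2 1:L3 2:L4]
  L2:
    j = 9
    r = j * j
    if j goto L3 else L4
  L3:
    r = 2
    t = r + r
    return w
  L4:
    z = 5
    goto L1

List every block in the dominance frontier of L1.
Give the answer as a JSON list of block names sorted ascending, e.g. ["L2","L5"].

Answer: ["L1"]

Derivation:
idom tree: L1←L0 L2←L1 L3←L1 L4←L1
Dom at joins:
  L1: preds {L0,L4}: {L0} ∩ {L0,L1,L4} = {L0}; idom=L0
  L3: preds {L1,L2}: {L0,L1} ∩ {L0,L1,L2} = {L0,L1}; idom=L1
  L4: preds {L1,L2}: {L0,L1} ∩ {L0,L1,L2} = {L0,L1}; idom=L1

DF derivation:
  join L1 pred L0: · stop@L0
  join L1 pred L4: L4→L1 stop@L0
  join L3 pred L1: · stop@L1
  join L3 pred L2: L2 stop@L1
  join L4 pred L1: · stop@L1
  join L4 pred L2: L2 stop@L1
  DF(L0)=∅
  DF(L1)={L1}
  DF(L2)={L3,L4}
  DF(L3)=∅
  DF(L4)={L1}

DF(L1) = ["L1"]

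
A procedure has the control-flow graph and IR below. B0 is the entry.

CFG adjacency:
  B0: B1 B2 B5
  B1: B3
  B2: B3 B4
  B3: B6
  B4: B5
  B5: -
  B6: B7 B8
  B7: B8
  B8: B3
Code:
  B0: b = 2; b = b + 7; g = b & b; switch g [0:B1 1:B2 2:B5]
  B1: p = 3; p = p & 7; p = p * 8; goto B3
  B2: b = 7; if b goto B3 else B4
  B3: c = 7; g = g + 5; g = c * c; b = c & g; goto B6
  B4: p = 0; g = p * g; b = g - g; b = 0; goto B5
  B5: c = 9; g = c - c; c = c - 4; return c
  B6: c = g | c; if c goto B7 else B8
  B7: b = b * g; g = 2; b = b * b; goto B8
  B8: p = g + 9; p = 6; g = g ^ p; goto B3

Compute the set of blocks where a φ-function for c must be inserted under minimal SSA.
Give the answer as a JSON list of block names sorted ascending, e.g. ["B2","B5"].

idom tree: B1←B0 B2←B0 B3←B0 B4←B2 B5←B0 B6←B3 B7←B6 B8←B6
Dom∩ at merges:
  B3: preds {B1,B2,B8}: {B0,B1} ∩ {B0,B2} ∩ {B0,B3,B6,B8} = {B0}; idom=B0
  B5: preds {B0,B4}: {B0} ∩ {B0,B2,B4} = {B0}; idom=B0
  B8: preds {B6,B7}: {B0,B3,B6} ∩ {B0,B3,B6,B7} = {B0,B3,B6}; idom=B6

Frontier:
  B3←B1: walk B1 to B0
  B3←B2: walk B2 to B0
  B3←B8: walk B8→B6→B3 to B0
  B5←B0: walk · to B0
  B5←B4: walk B4→B2 to B0
  B8←B6: walk · to B6
  B8←B7: walk B7 to B6
  B0: DF=∅
  B1: DF={B3}
  B2: DF={B3,B5}
  B3: DF={B3}
  B4: DF={B5}
  B5: DF=∅
  B6: DF={B3}
  B7: DF={B8}
  B8: DF={B3}

φ for c: defs {B3,B5,B6}
  DF⁺ = {B3}

Answer: ["B3"]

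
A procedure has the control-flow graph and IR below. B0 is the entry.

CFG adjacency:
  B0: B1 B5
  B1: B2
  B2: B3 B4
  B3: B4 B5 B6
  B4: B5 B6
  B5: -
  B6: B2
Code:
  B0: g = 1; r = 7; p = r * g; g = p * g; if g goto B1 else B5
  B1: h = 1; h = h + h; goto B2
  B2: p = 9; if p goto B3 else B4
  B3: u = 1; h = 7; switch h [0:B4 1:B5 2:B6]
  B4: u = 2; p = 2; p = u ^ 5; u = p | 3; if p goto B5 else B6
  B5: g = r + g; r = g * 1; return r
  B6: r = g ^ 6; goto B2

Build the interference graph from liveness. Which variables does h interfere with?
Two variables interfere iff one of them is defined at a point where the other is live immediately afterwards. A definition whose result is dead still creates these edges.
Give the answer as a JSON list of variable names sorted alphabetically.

Answer: ["g", "r"]

Derivation:
Per-block:
  B0 def {g,p,r} use ∅
  B1 def {h} use ∅
  B2 def {p} use ∅
  B3 def {h,u} use ∅
  B4 def {p,u} use ∅
  B5 def {g,r} use {g,r}
  B6 def {r} use {g}

Live sets:
  B0: in=∅ out={g,r}
  B1: in={g,r} out={g,r}
  B2: in={g,r} out={g,r}
  B3: in={g,r} out={g,r}
  B4: in={g,r} out={g,r}
  B5: in={g,r} out=∅
  B6: in={g} out={g,r}

Interference:
  g: {h,p,r,u}
  h: {g,r}
  p: {g,r,u}
  r: {g,h,p,u}
  u: {g,p,r}

N(h) = ["g", "r"]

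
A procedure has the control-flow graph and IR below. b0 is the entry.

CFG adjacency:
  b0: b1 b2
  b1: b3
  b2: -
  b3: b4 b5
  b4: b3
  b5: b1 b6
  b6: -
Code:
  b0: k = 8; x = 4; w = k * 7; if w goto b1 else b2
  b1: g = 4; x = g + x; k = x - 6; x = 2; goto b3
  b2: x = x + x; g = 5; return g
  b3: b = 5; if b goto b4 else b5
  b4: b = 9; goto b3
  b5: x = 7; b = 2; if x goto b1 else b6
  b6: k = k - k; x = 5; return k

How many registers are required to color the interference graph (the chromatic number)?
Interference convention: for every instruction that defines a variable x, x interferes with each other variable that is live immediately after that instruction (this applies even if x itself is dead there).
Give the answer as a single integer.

def/use:
  b0: {k,w,x} / ∅
  b1: {g,k,x} / {x}
  b2: {g,x} / {x}
  b3: {b} / ∅
  b4: {b} / ∅
  b5: {b,x} / ∅
  b6: {k,x} / {k}

Live sets:
  b0: in=∅ out={x}
  b1: in={x} out={k}
  b2: in={x} out=∅
  b3: in={k} out={k}
  b4: in={k} out={k}
  b5: in={k} out={k,x}
  b6: in={k} out=∅

Interference:
  b — {k,x}
  g — {x}
  k — {b,x}
  w — {x}
  x — {b,g,k,w}

Registers:
  lower bound: {b,k,x} mutually conflict ⇒ χ ≥ 3
  3-colouring: c0={x}  c1={b,g,w}  c2={k}
  χ = 3

Answer: 3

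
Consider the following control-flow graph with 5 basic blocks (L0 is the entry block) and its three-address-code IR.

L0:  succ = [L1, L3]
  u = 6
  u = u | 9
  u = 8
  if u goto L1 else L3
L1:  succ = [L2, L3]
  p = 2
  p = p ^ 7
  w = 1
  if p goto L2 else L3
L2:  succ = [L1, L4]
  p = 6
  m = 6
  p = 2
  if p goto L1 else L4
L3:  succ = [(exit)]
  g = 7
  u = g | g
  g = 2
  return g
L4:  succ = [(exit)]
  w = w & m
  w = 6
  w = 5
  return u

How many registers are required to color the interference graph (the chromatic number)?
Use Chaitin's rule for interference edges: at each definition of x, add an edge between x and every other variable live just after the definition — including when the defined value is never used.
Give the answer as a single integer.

Per-block:
  L0: def={u} ue=∅
  L1: def={p,w} ue=∅
  L2: def={m,p} ue=∅
  L3: def={g,u} ue=∅
  L4: def={w} ue={m,u,w}

Live sets:
  live L0: ∅→{u}
  live L1: {u}→{u,w}
  live L2: {u,w}→{m,u,w}
  live L3: ∅→∅
  live L4: {m,u,w}→∅

Conflict graph:
  g — ∅
  m — {p,u,w}
  p — {m,u,w}
  u — {m,p,w}
  w — {m,p,u}

Colouring:
  clique {m,p,u,w} ⇒ need ≥ 4
  4-colouring: c0={g,m}  c1={p}  c2={u}  c3={w}
  χ = 4

Answer: 4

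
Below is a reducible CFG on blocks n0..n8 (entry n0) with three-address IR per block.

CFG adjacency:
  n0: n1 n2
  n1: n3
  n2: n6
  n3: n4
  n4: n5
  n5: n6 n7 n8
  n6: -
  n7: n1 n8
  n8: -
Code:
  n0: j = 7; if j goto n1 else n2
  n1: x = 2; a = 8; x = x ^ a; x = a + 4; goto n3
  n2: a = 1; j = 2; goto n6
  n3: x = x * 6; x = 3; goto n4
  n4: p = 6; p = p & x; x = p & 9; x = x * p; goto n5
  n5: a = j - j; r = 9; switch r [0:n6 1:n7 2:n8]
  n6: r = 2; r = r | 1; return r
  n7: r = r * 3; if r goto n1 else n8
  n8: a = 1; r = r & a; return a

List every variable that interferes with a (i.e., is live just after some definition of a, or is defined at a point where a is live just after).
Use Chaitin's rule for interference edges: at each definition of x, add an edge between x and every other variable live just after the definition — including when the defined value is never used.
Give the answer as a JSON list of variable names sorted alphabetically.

Per-block:
  n0: def={j} ue=∅
  n1: def={a,x} ue=∅
  n2: def={a,j} ue=∅
  n3: def={x} ue={x}
  n4: def={p,x} ue={x}
  n5: def={a,r} ue={j}
  n6: def={r} ue=∅
  n7: def={r} ue={r}
  n8: def={a,r} ue={r}

Live sets:
  n0 li=∅ lo={j}
  n1 li={j} lo={j,x}
  n2 li=∅ lo=∅
  n3 li={j,x} lo={j,x}
  n4 li={j,x} lo={j}
  n5 li={j} lo={j,r}
  n6 li=∅ lo=∅
  n7 li={j,r} lo={j,r}
  n8 li={r} lo=∅

Interfere edges:
  a — {j,r,x}
  j — {a,p,r,x}
  p — {j,x}
  r — {a,j}
  x — {a,j,p}

N(a) = ["j", "r", "x"]

Answer: ["j", "r", "x"]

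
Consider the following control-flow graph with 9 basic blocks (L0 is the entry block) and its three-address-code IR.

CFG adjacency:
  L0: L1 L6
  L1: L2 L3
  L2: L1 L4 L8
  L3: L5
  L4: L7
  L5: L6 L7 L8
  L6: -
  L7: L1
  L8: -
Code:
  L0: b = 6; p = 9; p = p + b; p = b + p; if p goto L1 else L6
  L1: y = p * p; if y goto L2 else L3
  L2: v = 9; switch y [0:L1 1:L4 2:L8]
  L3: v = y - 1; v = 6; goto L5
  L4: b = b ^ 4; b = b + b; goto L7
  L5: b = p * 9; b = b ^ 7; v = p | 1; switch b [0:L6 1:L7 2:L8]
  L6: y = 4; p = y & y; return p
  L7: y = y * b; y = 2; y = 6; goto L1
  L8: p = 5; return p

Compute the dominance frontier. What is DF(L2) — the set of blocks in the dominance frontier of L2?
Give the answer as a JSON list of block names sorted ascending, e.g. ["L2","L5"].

idom tree: L1←L0 L2←L1 L3←L1 L4←L2 L5←L3 L6←L0 L7←L1 L8←L1
Dom∩ at merges:
  L1: preds {L0,L2,L7}: {L0} ∩ {L0,L1,L2} ∩ {L0,L1,L7} = {L0}; idom=L0
  L6: preds {L0,L5}: {L0} ∩ {L0,L1,L3,L5} = {L0}; idom=L0
  L7: preds {L4,L5}: {L0,L1,L2,L4} ∩ {L0,L1,L3,L5} = {L0,L1}; idom=L1
  L8: preds {L2,L5}: {L0,L1,L2} ∩ {L0,L1,L3,L5} = {L0,L1}; idom=L1

Frontier:
  L1←L0: walk · to L0
  L1←L2: walk L2→L1 to L0
  L1←L7: walk L7→L1 to L0
  L6←L0: walk · to L0
  L6←L5: walk L5→L3→L1 to L0
  L7←L4: walk L4→L2 to L1
  L7←L5: walk L5→L3 to L1
  L8←L2: walk L2 to L1
  L8←L5: walk L5→L3 to L1
  DF(L0)=∅
  DF(L1)={L1,L6}
  DF(L2)={L1,L7,L8}
  DF(L3)={L6,L7,L8}
  DF(L4)={L7}
  DF(L5)={L6,L7,L8}
  DF(L6)=∅
  DF(L7)={L1}
  DF(L8)=∅

DF(L2) = ["L1", "L7", "L8"]

Answer: ["L1", "L7", "L8"]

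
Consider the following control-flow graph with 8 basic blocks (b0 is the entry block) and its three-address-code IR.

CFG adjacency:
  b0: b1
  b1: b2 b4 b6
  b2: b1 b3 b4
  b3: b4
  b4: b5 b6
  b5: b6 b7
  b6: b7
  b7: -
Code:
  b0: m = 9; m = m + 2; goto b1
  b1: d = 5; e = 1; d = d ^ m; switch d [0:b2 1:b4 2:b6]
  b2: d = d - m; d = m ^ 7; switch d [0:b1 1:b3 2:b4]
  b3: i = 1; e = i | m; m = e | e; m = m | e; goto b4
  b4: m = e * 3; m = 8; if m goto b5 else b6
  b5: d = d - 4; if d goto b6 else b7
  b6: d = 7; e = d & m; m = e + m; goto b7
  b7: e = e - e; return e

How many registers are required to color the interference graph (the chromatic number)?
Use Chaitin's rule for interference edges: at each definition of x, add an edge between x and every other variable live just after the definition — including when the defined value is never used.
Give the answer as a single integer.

Answer: 3

Working:
Block summaries:
  b0: {m} / ∅
  b1: {d,e} / {m}
  b2: {d} / {d,m}
  b3: {e,i,m} / {m}
  b4: {m} / {e}
  b5: {d} / {d}
  b6: {d,e,m} / {m}
  b7: {e} / {e}

Liveness:
  live b0: ∅→{m}
  live b1: {m}→{d,e,m}
  live b2: {d,e,m}→{d,e,m}
  live b3: {d,m}→{d,e}
  live b4: {d,e}→{d,e,m}
  live b5: {d,e,m}→{e,m}
  live b6: {m}→{e}
  live b7: {e}→∅

Interference:
  d↔{e,i,m}
  e↔{d,m}
  i↔{d,m}
  m↔{d,e,i}

Chromatic number:
  lower bound: {d,e,m} mutually conflict ⇒ χ ≥ 3
  3-colouring: r0={d}  r1={m}  r2={e,i}
  χ = 3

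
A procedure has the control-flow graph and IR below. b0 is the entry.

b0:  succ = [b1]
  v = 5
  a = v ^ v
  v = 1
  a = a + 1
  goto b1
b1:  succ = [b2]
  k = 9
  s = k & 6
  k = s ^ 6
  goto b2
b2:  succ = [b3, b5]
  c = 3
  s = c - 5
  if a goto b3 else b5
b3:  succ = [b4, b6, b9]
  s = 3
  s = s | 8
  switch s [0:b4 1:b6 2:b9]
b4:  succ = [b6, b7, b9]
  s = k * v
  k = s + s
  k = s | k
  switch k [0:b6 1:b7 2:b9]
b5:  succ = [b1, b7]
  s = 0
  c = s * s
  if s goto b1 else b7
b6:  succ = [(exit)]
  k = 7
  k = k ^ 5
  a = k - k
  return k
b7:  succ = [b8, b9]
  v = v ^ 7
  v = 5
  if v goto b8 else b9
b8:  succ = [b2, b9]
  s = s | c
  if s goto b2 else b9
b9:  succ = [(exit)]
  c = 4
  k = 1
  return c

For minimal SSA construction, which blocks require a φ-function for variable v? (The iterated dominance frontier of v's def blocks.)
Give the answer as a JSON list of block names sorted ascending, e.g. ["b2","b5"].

Answer: ["b1", "b2", "b9"]

Analysis:
idom tree: b1←b0 b2←b1 b3←b2 b4←b3 b5←b2 b6←b3 b7←b2 b8←b7 b9←b2
Join-block Dom:
  b1: preds {b0,b5}: {b0} ∩ {b0,b1,b2,b5} = {b0}; idom=b0
  b2: preds {b1,b8}: {b0,b1} ∩ {b0,b1,b2,b7,b8} = {b0,b1}; idom=b1
  b6: preds {b3,b4}: {b0,b1,b2,b3} ∩ {b0,b1,b2,b3,b4} = {b0,b1,b2,b3}; idom=b3
  b7: preds {b4,b5}: {b0,b1,b2,b3,b4} ∩ {b0,b1,b2,b5} = {b0,b1,b2}; idom=b2
  b9: preds {b3,b4,b7,b8}: {b0,b1,b2,b3} ∩ {b0,b1,b2,b3,b4} ∩ {b0,b1,b2,b7} ∩ {b0,b1,b2,b7,b8} = {b0,b1,b2}; idom=b2

DF derivation:
  b1←b0: walk · to b0
  b1←b5: walk b5→b2→b1 to b0
  b2←b1: walk · to b1
  b2←b8: walk b8→b7→b2 to b1
  b6←b3: walk · to b3
  b6←b4: walk b4 to b3
  b7←b4: walk b4→b3 to b2
  b7←b5: walk b5 to b2
  b9←b3: walk b3 to b2
  b9←b4: walk b4→b3 to b2
  b9←b7: walk b7 to b2
  b9←b8: walk b8→b7 to b2
  DF(b0)=∅
  DF(b1)={b1}
  DF(b2)={b1,b2}
  DF(b3)={b7,b9}
  DF(b4)={b6,b7,b9}
  DF(b5)={b1,b7}
  DF(b6)=∅
  DF(b7)={b2,b9}
  DF(b8)={b2,b9}
  DF(b9)=∅

φ for v: defs {b0,b7}
  DF⁺ = {b1,b2,b9}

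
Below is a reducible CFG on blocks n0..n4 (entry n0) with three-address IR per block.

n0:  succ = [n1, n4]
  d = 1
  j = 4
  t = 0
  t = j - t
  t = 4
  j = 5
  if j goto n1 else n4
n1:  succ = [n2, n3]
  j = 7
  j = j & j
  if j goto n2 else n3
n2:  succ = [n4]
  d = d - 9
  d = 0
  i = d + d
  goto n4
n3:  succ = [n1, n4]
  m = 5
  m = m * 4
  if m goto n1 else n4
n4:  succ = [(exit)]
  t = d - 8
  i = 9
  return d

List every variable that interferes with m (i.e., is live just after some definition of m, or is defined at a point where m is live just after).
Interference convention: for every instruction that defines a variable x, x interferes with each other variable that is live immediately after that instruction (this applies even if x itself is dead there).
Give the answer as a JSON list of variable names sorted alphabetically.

Answer: ["d"]

Derivation:
Per-block:
  n0 def {d,j,t} use ∅
  n1 def {j} use ∅
  n2 def {d,i} use {d}
  n3 def {m} use ∅
  n4 def {i,t} use {d}

Liveness:
  live n0: ∅→{d}
  live n1: {d}→{d}
  live n2: {d}→{d}
  live n3: {d}→{d}
  live n4: {d}→∅

Interference:
  d — {i,j,m,t}
  i — {d}
  j — {d,t}
  m — {d}
  t — {d,j}

N(m) = ["d"]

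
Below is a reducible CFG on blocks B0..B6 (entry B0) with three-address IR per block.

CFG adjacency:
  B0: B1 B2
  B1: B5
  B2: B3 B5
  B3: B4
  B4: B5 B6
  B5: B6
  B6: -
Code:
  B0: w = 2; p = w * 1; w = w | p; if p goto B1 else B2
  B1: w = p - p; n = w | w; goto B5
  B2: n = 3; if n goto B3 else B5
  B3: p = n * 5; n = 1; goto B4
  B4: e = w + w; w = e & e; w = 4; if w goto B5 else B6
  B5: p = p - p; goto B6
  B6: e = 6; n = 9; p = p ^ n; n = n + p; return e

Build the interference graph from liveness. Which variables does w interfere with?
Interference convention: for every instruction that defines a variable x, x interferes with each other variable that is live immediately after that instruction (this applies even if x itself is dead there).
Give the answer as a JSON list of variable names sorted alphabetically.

Answer: ["n", "p"]

Analysis:
def/use:
  B0: {p,w} / ∅
  B1: {n,w} / {p}
  B2: {n} / ∅
  B3: {n,p} / {n}
  B4: {e,w} / {w}
  B5: {p} / {p}
  B6: {e,n,p} / {p}

Backward fixpoint:
  B0 li=∅ lo={p,w}
  B1 li={p} lo={p}
  B2 li={p,w} lo={n,p,w}
  B3 li={n,w} lo={p,w}
  B4 li={p,w} lo={p}
  B5 li={p} lo={p}
  B6 li={p} lo=∅

Interference:
  e — {n,p}
  n — {e,p,w}
  p — {e,n,w}
  w — {n,p}

N(w) = ["n", "p"]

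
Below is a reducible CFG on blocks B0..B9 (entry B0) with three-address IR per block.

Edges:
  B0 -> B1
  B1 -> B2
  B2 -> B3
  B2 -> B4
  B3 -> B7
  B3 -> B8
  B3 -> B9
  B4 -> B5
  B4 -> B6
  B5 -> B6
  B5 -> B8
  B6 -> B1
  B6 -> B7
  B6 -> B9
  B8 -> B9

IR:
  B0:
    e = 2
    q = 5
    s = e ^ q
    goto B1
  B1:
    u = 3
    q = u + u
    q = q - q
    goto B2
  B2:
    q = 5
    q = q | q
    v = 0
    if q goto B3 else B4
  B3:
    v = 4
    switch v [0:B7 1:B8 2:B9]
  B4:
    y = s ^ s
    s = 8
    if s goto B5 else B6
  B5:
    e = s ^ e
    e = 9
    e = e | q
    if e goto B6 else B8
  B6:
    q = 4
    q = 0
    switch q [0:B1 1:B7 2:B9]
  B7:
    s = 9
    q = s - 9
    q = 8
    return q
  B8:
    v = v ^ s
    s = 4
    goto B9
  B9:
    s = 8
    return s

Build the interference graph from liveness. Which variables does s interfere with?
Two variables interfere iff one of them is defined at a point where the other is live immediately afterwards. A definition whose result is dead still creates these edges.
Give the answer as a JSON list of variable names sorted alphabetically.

Block summaries:
  B0: {e,q,s} / ∅
  B1: {q,u} / ∅
  B2: {q,v} / ∅
  B3: {v} / ∅
  B4: {s,y} / {s}
  B5: {e} / {e,q,s}
  B6: {q} / ∅
  B7: {q,s} / ∅
  B8: {s,v} / {s,v}
  B9: {s} / ∅

Liveness:
  B0 li=∅ lo={e,s}
  B1 li={e,s} lo={e,s}
  B2 li={e,s} lo={e,q,s,v}
  B3 li={s} lo={s,v}
  B4 li={e,q,s,v} lo={e,q,s,v}
  B5 li={e,q,s,v} lo={e,s,v}
  B6 li={e,s} lo={e,s}
  B7 li=∅ lo=∅
  B8 li={s,v} lo=∅
  B9 li=∅ lo=∅

Interference:
  e↔{q,s,u,v,y}
  q↔{e,s,v,y}
  s↔{e,q,u,v}
  u↔{e,s}
  v↔{e,q,s,y}
  y↔{e,q,v}

N(s) = ["e", "q", "u", "v"]

Answer: ["e", "q", "u", "v"]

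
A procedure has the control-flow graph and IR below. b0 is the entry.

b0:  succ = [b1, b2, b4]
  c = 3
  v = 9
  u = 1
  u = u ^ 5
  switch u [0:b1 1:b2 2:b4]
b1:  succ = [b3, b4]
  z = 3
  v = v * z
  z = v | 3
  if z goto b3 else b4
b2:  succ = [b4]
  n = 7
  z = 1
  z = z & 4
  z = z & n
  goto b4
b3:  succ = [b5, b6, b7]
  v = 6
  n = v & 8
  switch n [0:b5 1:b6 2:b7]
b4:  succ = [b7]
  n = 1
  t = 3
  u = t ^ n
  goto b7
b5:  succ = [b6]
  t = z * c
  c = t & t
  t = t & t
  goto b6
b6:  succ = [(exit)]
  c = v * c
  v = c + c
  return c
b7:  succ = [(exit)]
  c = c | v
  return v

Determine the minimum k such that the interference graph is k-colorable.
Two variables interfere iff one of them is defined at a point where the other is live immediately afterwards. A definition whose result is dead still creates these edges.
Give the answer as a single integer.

def/use:
  b0: def={c,u,v} ue=∅
  b1: def={v,z} ue={v}
  b2: def={n,z} ue=∅
  b3: def={n,v} ue=∅
  b4: def={n,t,u} ue=∅
  b5: def={c,t} ue={c,z}
  b6: def={c,v} ue={c,v}
  b7: def={c} ue={c,v}

Backward fixpoint:
  b0 li=∅ lo={c,v}
  b1 li={c,v} lo={c,v,z}
  b2 li={c,v} lo={c,v}
  b3 li={c,z} lo={c,v,z}
  b4 li={c,v} lo={c,v}
  b5 li={c,v,z} lo={c,v}
  b6 li={c,v} lo=∅
  b7 li={c,v} lo=∅

Interference:
  c — {n,t,u,v,z}
  n — {c,t,v,z}
  t — {c,n,v}
  u — {c,v}
  v — {c,n,t,u,z}
  z — {c,n,v}

Colouring:
  lower bound: {c,n,t,v} mutually conflict ⇒ χ ≥ 4
  4-colouring: c0={c}  c1={v}  c2={n,u}  c3={t,z}
  χ = 4

Answer: 4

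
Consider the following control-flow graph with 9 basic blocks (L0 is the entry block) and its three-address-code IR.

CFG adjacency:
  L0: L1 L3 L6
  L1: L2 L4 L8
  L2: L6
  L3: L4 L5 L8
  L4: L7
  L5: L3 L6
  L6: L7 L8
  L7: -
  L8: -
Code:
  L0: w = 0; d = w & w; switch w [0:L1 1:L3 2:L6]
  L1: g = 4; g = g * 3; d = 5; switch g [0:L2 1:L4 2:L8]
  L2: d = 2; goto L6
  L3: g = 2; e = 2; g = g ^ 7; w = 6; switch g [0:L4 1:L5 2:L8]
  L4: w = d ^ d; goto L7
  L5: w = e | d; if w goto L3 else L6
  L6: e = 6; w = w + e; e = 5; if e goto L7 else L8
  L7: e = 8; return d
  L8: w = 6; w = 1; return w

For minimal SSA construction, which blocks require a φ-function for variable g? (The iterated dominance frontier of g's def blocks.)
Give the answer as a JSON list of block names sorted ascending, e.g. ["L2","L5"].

Answer: ["L3", "L4", "L6", "L7", "L8"]

Working:
idom tree: L1←L0 L2←L1 L3←L0 L4←L0 L5←L3 L6←L0 L7←L0 L8←L0
Dom at joins:
  L3: preds {L0,L5}: {L0} ∩ {L0,L3,L5} = {L0}; idom=L0
  L4: preds {L1,L3}: {L0,L1} ∩ {L0,L3} = {L0}; idom=L0
  L6: preds {L0,L2,L5}: {L0} ∩ {L0,L1,L2} ∩ {L0,L3,L5} = {L0}; idom=L0
  L7: preds {L4,L6}: {L0,L4} ∩ {L0,L6} = {L0}; idom=L0
  L8: preds {L1,L3,L6}: {L0,L1} ∩ {L0,L3} ∩ {L0,L6} = {L0}; idom=L0

DF walk-up:
  join L3 pred L0: · stop@L0
  join L3 pred L5: L5→L3 stop@L0
  join L4 pred L1: L1 stop@L0
  join L4 pred L3: L3 stop@L0
  join L6 pred L0: · stop@L0
  join L6 pred L2: L2→L1 stop@L0
  join L6 pred L5: L5→L3 stop@L0
  join L7 pred L4: L4 stop@L0
  join L7 pred L6: L6 stop@L0
  join L8 pred L1: L1 stop@L0
  join L8 pred L3: L3 stop@L0
  join L8 pred L6: L6 stop@L0
  DF(L0)=∅
  DF(L1)={L4,L6,L8}
  DF(L2)={L6}
  DF(L3)={L3,L4,L6,L8}
  DF(L4)={L7}
  DF(L5)={L3,L6}
  DF(L6)={L7,L8}
  DF(L7)=∅
  DF(L8)=∅

φ for g: defs {L1,L3}
  DF⁺ = {L3,L4,L6,L7,L8}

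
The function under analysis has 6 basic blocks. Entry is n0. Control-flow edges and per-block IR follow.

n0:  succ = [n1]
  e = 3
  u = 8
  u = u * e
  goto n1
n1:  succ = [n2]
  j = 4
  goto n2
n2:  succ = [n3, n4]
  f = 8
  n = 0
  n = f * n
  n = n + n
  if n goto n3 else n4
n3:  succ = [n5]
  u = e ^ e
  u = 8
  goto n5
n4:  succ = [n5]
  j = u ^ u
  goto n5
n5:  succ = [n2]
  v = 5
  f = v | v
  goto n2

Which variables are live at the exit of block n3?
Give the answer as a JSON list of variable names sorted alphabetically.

Answer: ["e", "u"]

Working:
Per-block:
  n0 def {e,u} use ∅
  n1 def {j} use ∅
  n2 def {f,n} use ∅
  n3 def {u} use {e}
  n4 def {j} use {u}
  n5 def {f,v} use ∅

Liveness:
  live n0: ∅→{e,u}
  live n1: {e,u}→{e,u}
  live n2: {e,u}→{e,u}
  live n3: {e}→{e,u}
  live n4: {e,u}→{e,u}
  live n5: {e,u}→{e,u}

live-out(n3) = ["e", "u"]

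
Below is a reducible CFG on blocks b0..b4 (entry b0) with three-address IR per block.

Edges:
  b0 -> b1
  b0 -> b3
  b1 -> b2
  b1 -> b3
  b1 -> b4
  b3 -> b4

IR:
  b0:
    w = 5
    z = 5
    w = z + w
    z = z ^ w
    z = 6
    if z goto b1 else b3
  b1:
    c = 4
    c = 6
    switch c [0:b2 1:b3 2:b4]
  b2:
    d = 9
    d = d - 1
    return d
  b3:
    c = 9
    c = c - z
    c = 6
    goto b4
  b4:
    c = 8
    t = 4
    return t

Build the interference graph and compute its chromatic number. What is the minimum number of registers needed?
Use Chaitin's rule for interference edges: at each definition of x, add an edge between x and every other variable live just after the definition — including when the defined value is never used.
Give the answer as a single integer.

Block summaries:
  b0: def={w,z} ue=∅
  b1: def={c} ue=∅
  b2: def={d} ue=∅
  b3: def={c} ue={z}
  b4: def={c,t} ue=∅

Backward fixpoint:
  live b0: ∅→{z}
  live b1: {z}→{z}
  live b2: ∅→∅
  live b3: {z}→∅
  live b4: ∅→∅

Interfere edges:
  c↔{z}
  d↔∅
  t↔∅
  w↔{z}
  z↔{c,w}

Colouring:
  {c,z} pairwise interfere (2-clique) ⇒ χ ≥ 2
  assign c→c1 d→c0 t→c0 w→c1 z→c0 — no edge inside a register ⇒ χ ≤ 2
  χ = 2

Answer: 2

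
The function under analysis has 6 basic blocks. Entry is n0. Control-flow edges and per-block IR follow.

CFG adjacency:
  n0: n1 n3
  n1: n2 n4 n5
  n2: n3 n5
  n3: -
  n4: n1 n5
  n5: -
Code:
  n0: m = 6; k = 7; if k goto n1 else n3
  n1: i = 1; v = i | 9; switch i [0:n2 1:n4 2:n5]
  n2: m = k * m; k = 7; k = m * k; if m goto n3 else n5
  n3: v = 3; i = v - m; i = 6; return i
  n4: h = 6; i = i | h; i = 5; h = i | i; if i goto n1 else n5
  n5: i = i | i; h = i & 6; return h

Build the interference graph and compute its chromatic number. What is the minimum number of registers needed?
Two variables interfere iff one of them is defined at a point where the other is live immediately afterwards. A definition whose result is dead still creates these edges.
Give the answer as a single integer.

def/use:
  n0: {k,m} / ∅
  n1: {i,v} / ∅
  n2: {k,m} / {k,m}
  n3: {i,v} / {m}
  n4: {h,i} / {i}
  n5: {h,i} / {i}

Liveness:
  live n0: ∅→{k,m}
  live n1: {k,m}→{i,k,m}
  live n2: {i,k,m}→{i,m}
  live n3: {m}→∅
  live n4: {i,k,m}→{i,k,m}
  live n5: {i}→∅

Interference:
  h — {i,k,m}
  i — {h,k,m,v}
  k — {h,i,m,v}
  m — {h,i,k,v}
  v — {i,k,m}

Registers:
  lower bound: {h,i,k,m} mutually conflict ⇒ χ ≥ 4
  4-colouring: R0={i}  R1={k}  R2={m}  R3={h,v}
  χ = 4

Answer: 4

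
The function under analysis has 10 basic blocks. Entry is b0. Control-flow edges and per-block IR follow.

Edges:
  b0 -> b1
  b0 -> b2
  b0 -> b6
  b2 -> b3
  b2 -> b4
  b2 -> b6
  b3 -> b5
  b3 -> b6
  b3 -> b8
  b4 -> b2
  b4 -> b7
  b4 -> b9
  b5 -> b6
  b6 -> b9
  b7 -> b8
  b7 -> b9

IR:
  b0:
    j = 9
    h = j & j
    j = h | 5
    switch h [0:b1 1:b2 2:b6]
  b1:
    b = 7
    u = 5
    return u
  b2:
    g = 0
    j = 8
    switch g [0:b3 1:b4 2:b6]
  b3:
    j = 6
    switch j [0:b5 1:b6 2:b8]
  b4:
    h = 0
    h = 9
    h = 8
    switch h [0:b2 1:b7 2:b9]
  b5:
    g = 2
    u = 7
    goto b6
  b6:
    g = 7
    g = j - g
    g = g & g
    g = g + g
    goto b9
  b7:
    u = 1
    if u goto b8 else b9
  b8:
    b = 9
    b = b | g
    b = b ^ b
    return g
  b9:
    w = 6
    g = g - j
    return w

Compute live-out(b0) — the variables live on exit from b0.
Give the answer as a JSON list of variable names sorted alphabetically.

def/use:
  b0: {h,j} / ∅
  b1: {b,u} / ∅
  b2: {g,j} / ∅
  b3: {j} / ∅
  b4: {h} / ∅
  b5: {g,u} / ∅
  b6: {g} / {j}
  b7: {u} / ∅
  b8: {b} / {g}
  b9: {g,w} / {g,j}

Backward fixpoint:
  b0 li=∅ lo={j}
  b1 li=∅ lo=∅
  b2 li=∅ lo={g,j}
  b3 li={g} lo={g,j}
  b4 li={g,j} lo={g,j}
  b5 li={j} lo={j}
  b6 li={j} lo={g,j}
  b7 li={g,j} lo={g,j}
  b8 li={g} lo=∅
  b9 li={g,j} lo=∅

live-out(b0) = ["j"]

Answer: ["j"]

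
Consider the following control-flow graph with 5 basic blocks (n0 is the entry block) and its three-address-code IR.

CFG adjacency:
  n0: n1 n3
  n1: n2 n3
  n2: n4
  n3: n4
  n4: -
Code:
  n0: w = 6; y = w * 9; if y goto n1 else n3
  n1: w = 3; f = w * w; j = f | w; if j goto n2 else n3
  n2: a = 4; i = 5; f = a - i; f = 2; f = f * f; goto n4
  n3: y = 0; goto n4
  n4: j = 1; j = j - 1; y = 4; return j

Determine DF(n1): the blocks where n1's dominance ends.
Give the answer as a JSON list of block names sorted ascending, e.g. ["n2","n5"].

Answer: ["n3", "n4"]

Derivation:
idom tree: n1←n0 n2←n1 n3←n0 n4←n0
Join-block Dom:
  n3: preds {n0,n1}: {n0} ∩ {n0,n1} = {n0}; idom=n0
  n4: preds {n2,n3}: {n0,n1,n2} ∩ {n0,n3} = {n0}; idom=n0

Frontier:
  n3←n0: walk · to n0
  n3←n1: walk n1 to n0
  n4←n2: walk n2→n1 to n0
  n4←n3: walk n3 to n0
  n0: DF=∅
  n1: DF={n3,n4}
  n2: DF={n4}
  n3: DF={n4}
  n4: DF=∅

DF(n1) = ["n3", "n4"]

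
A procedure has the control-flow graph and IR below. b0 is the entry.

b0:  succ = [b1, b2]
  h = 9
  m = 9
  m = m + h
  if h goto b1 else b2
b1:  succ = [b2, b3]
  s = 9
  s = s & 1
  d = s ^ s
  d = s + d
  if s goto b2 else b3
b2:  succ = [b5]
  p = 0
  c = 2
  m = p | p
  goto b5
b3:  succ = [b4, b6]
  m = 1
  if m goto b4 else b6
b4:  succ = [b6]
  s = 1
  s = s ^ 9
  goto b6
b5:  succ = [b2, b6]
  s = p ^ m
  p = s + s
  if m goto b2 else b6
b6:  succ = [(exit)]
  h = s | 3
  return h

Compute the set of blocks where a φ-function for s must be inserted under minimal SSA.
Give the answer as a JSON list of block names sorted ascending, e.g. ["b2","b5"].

idom tree: b1←b0 b2←b0 b3←b1 b4←b3 b5←b2 b6←b0
Join-block Dom:
  b2: preds {b0,b1,b5}: {b0} ∩ {b0,b1} ∩ {b0,b2,b5} = {b0}; idom=b0
  b6: preds {b3,b4,b5}: {b0,b1,b3} ∩ {b0,b1,b3,b4} ∩ {b0,b2,b5} = {b0}; idom=b0

DF walk-up:
  b2←b0: walk · to b0
  b2←b1: walk b1 to b0
  b2←b5: walk b5→b2 to b0
  b6←b3: walk b3→b1 to b0
  b6←b4: walk b4→b3→b1 to b0
  b6←b5: walk b5→b2 to b0
  DF(b0)=∅
  DF(b1)={b2,b6}
  DF(b2)={b2,b6}
  DF(b3)={b6}
  DF(b4)={b6}
  DF(b5)={b2,b6}
  DF(b6)=∅

φ for s: defs {b1,b4,b5}
  DF⁺ = {b2,b6}

Answer: ["b2", "b6"]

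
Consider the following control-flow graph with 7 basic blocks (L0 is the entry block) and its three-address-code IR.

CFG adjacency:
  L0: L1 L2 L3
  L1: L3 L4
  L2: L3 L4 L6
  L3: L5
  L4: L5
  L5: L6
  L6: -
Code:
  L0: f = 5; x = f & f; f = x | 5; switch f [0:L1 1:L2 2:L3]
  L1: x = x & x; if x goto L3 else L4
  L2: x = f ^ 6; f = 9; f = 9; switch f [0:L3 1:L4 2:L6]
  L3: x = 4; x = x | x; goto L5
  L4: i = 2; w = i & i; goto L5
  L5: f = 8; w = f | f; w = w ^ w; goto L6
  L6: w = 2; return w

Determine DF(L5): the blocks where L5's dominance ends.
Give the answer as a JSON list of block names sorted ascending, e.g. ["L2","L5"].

idom tree: L1←L0 L2←L0 L3←L0 L4←L0 L5←L0 L6←L0
Dom∩ at merges:
  L3: preds {L0,L1,L2}: {L0} ∩ {L0,L1} ∩ {L0,L2} = {L0}; idom=L0
  L4: preds {L1,L2}: {L0,L1} ∩ {L0,L2} = {L0}; idom=L0
  L5: preds {L3,L4}: {L0,L3} ∩ {L0,L4} = {L0}; idom=L0
  L6: preds {L2,L5}: {L0,L2} ∩ {L0,L5} = {L0}; idom=L0

DF derivation:
  L3←L0: walk · to L0
  L3←L1: walk L1 to L0
  L3←L2: walk L2 to L0
  L4←L1: walk L1 to L0
  L4←L2: walk L2 to L0
  L5←L3: walk L3 to L0
  L5←L4: walk L4 to L0
  L6←L2: walk L2 to L0
  L6←L5: walk L5 to L0
  DF(L0)=∅
  DF(L1)={L3,L4}
  DF(L2)={L3,L4,L6}
  DF(L3)={L5}
  DF(L4)={L5}
  DF(L5)={L6}
  DF(L6)=∅

DF(L5) = ["L6"]

Answer: ["L6"]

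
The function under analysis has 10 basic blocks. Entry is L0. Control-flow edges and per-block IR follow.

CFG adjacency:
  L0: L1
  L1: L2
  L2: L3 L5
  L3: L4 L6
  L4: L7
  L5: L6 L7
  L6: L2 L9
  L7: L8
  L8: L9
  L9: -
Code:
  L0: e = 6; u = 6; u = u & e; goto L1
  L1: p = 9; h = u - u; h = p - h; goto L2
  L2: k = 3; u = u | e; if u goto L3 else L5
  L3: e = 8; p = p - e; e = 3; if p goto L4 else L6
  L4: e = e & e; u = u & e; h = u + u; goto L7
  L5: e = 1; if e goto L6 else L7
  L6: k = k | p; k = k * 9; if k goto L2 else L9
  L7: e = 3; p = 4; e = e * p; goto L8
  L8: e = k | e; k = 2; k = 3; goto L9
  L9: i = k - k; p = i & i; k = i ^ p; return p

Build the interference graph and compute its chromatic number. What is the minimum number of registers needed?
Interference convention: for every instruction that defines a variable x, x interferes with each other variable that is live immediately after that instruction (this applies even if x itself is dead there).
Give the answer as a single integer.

Block summaries:
  L0: def={e,u} ue=∅
  L1: def={h,p} ue={u}
  L2: def={k,u} ue={e,u}
  L3: def={e,p} ue={p}
  L4: def={e,h,u} ue={e,u}
  L5: def={e} ue=∅
  L6: def={k} ue={k,p}
  L7: def={e,p} ue=∅
  L8: def={e,k} ue={e,k}
  L9: def={i,k,p} ue={k}

Backward fixpoint:
  live L0: ∅→{e,u}
  live L1: {e,u}→{e,p,u}
  live L2: {e,p,u}→{k,p,u}
  live L3: {k,p,u}→{e,k,p,u}
  live L4: {e,k,u}→{k}
  live L5: {k,p,u}→{e,k,p,u}
  live L6: {e,k,p,u}→{e,k,p,u}
  live L7: {k}→{e,k}
  live L8: {e,k}→{k}
  live L9: {k}→∅

Interfere edges:
  e↔{h,k,p,u}
  h↔{e,k,p,u}
  i↔{p}
  k↔{e,h,p,u}
  p↔{e,h,i,k,u}
  u↔{e,h,k,p}

Colouring:
  lower bound: {e,h,k,p,u} mutually conflict ⇒ χ ≥ 5
  assign e→c1 h→c2 i→c1 k→c3 p→c0 u→c4 — no edge inside a register ⇒ χ ≤ 5
  χ = 5

Answer: 5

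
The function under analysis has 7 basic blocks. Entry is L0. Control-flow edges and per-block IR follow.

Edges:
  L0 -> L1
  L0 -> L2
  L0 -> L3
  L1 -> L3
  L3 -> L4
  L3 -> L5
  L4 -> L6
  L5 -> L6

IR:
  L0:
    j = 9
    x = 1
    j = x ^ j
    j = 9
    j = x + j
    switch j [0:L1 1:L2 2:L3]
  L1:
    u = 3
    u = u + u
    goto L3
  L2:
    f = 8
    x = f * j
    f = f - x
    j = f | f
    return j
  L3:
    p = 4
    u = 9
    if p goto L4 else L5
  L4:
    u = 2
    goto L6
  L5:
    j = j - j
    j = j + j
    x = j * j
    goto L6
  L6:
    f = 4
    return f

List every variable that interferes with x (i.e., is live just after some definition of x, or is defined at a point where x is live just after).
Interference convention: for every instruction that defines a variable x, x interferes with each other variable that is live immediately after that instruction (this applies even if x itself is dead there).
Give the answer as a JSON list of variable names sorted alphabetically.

Answer: ["f", "j"]

Analysis:
Per-block:
  L0: def={j,x} ue=∅
  L1: def={u} ue=∅
  L2: def={f,j,x} ue={j}
  L3: def={p,u} ue=∅
  L4: def={u} ue=∅
  L5: def={j,x} ue={j}
  L6: def={f} ue=∅

Liveness:
  live L0: ∅→{j}
  live L1: {j}→{j}
  live L2: {j}→∅
  live L3: {j}→{j}
  live L4: ∅→∅
  live L5: {j}→∅
  live L6: ∅→∅

Interference:
  f — {j,x}
  j — {f,p,u,x}
  p — {j,u}
  u — {j,p}
  x — {f,j}

N(x) = ["f", "j"]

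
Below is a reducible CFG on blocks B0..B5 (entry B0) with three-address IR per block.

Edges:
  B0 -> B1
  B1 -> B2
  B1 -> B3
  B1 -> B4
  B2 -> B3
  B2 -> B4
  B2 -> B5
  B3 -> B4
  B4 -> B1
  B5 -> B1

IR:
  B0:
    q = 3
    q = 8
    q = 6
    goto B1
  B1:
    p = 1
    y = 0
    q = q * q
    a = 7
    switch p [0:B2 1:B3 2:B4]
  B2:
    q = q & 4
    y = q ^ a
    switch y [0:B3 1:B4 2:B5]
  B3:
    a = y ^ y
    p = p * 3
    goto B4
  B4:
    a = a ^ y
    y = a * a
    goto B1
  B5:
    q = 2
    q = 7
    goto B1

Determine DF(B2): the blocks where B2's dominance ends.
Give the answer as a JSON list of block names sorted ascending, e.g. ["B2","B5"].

Answer: ["B1", "B3", "B4"]

Derivation:
idom tree: B1←B0 B2←B1 B3←B1 B4←B1 B5←B2
Dom∩ at merges:
  B1: preds {B0,B4,B5}: {B0} ∩ {B0,B1,B4} ∩ {B0,B1,B2,B5} = {B0}; idom=B0
  B3: preds {B1,B2}: {B0,B1} ∩ {B0,B1,B2} = {B0,B1}; idom=B1
  B4: preds {B1,B2,B3}: {B0,B1} ∩ {B0,B1,B2} ∩ {B0,B1,B3} = {B0,B1}; idom=B1

Frontier:
  join B1 pred B0: · stop@B0
  join B1 pred B4: B4→B1 stop@B0
  join B1 pred B5: B5→B2→B1 stop@B0
  join B3 pred B1: · stop@B1
  join B3 pred B2: B2 stop@B1
  join B4 pred B1: · stop@B1
  join B4 pred B2: B2 stop@B1
  join B4 pred B3: B3 stop@B1
  B0 → ∅
  B1 → {B1}
  B2 → {B1,B3,B4}
  B3 → {B4}
  B4 → {B1}
  B5 → {B1}

DF(B2) = ["B1", "B3", "B4"]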